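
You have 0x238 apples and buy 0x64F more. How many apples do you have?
Convert 0x238 (hexadecimal) → 2×256 + 3×16 + 8 = 568 (decimal)
Convert 0x64F (hexadecimal) → 6×256 + 4×16 + 15 = 1615 (decimal)
Compute 568 + 1615 = 2183
2183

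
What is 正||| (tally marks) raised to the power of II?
Convert 正||| (tally marks) → 5 + 3 = 8 (decimal)
Convert II (Roman numeral) → 1 + 1 = 2 (decimal)
Compute 8 ^ 2 = 64
64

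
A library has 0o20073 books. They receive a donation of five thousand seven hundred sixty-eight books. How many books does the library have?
Convert 0o20073 (octal) → 2×4096 + 7×8 + 3 = 8251 (decimal)
Convert five thousand seven hundred sixty-eight (English words) → 5×1000 + 7×100 + 68 = 5768 (decimal)
Compute 8251 + 5768 = 14019
14019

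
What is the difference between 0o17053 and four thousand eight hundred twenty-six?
Convert 0o17053 (octal) → 1×4096 + 7×512 + 5×8 + 3 = 7723 (decimal)
Convert four thousand eight hundred twenty-six (English words) → 4×1000 + 8×100 + 26 = 4826 (decimal)
Difference: |7723 - 4826| = 2897
2897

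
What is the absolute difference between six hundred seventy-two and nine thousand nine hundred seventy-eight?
Convert six hundred seventy-two (English words) → 6×100 + 72 = 672 (decimal)
Convert nine thousand nine hundred seventy-eight (English words) → 9×1000 + 9×100 + 78 = 9978 (decimal)
Compute |672 - 9978| = 9306
9306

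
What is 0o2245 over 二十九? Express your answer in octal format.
Convert 0o2245 (octal) → 2×512 + 2×64 + 4×8 + 5 = 1189 (decimal)
Convert 二十九 (Chinese numeral) → 2×10 + 9 = 29 (decimal)
Compute 1189 ÷ 29 = 41
Convert 41 (decimal) → 41 = 5×8 + 1 → 0o51 (octal)
0o51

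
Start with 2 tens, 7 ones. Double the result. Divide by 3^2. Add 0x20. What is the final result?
Convert 2 tens, 7 ones (place-value notation) → 2×10 + 7 = 27 (decimal)
Start: 27
27 × 2 = 54
Convert 3^2 (power) → 9 (decimal)
54 ÷ 9 = 6
Convert 0x20 (hexadecimal) → 2×16 = 32 (decimal)
6 + 32 = 38
38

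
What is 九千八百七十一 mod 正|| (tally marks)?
Convert 九千八百七十一 (Chinese numeral) → 9×1000 + 8×100 + 7×10 + 1 = 9871 (decimal)
Convert 正|| (tally marks) → 5 + 2 = 7 (decimal)
Compute 9871 mod 7 = 1
1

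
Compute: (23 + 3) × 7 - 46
Parentheses first: 23 + 3 = 26
Multiply: 26 × 7 = 182
Subtract: 182 - 46 = 136
136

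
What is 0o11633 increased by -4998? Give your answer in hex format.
Convert 0o11633 (octal) → 1×4096 + 1×512 + 6×64 + 3×8 + 3 = 5019 (decimal)
Compute 5019 + -4998 = 21
Convert 21 (decimal) → 21 = 1×16 + 5 → 0x15 (hexadecimal)
0x15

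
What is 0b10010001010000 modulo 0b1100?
Convert 0b10010001010000 (binary) → 8192 + 1024 + 64 + 16 = 9296 (decimal)
Convert 0b1100 (binary) → 8 + 4 = 12 (decimal)
Compute 9296 mod 12 = 8
8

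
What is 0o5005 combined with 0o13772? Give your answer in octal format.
Convert 0o5005 (octal) → 5×512 + 5 = 2565 (decimal)
Convert 0o13772 (octal) → 1×4096 + 3×512 + 7×64 + 7×8 + 2 = 6138 (decimal)
Compute 2565 + 6138 = 8703
Convert 8703 (decimal) → 8703 = 2×4096 + 7×64 + 7×8 + 7 → 0o20777 (octal)
0o20777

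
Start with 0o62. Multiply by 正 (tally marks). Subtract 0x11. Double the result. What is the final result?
Convert 0o62 (octal) → 6×8 + 2 = 50 (decimal)
Start: 50
Convert 正 (tally marks) → 5 (decimal)
50 × 5 = 250
Convert 0x11 (hexadecimal) → 1×16 + 1 = 17 (decimal)
250 - 17 = 233
233 × 2 = 466
466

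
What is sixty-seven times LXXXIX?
Convert sixty-seven (English words) → 67 (decimal)
Convert LXXXIX (Roman numeral) → 50 + 10 + 10 + 10 + 9 = 89 (decimal)
Compute 67 × 89 = 5963
5963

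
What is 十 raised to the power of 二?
Convert 十 (Chinese numeral) → 1×10 = 10 (decimal)
Convert 二 (Chinese numeral) → 2 (decimal)
Compute 10 ^ 2 = 100
100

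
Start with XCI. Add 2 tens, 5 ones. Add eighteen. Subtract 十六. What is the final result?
Convert XCI (Roman numeral) → 90 + 1 = 91 (decimal)
Start: 91
Convert 2 tens, 5 ones (place-value notation) → 2×10 + 5 = 25 (decimal)
91 + 25 = 116
Convert eighteen (English words) → 18 (decimal)
116 + 18 = 134
Convert 十六 (Chinese numeral) → 1×10 + 6 = 16 (decimal)
134 - 16 = 118
118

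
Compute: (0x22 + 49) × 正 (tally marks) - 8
Convert 0x22 (hexadecimal) → 2×16 + 2 = 34 (decimal)
Convert 正 (tally marks) → 5 (decimal)
Expression in decimal: (34 + 49) × 5 - 8
Parentheses first: 34 + 49 = 83
Multiply: 83 × 5 = 415
Subtract: 415 - 8 = 407
407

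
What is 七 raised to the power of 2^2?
Convert 七 (Chinese numeral) → 7 (decimal)
Convert 2^2 (power) → 4 (decimal)
Compute 7 ^ 4 = 2401
2401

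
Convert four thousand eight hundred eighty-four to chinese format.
Convert four thousand eight hundred eighty-four (English words) → 4×1000 + 8×100 + 84 = 4884 (decimal)
Convert 4884 (decimal) → 4884 = 4×1000 + 8×100 + 8×10 + 4 → 四千八百八十四 (Chinese numeral)
四千八百八十四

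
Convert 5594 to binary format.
Convert 5594 (decimal) → 5594 = 4096 + 1024 + 256 + 128 + 64 + 16 + 8 + 2 → 0b1010111011010 (binary)
0b1010111011010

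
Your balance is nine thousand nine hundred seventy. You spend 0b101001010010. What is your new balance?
Convert nine thousand nine hundred seventy (English words) → 9×1000 + 9×100 + 70 = 9970 (decimal)
Convert 0b101001010010 (binary) → 2048 + 512 + 64 + 16 + 2 = 2642 (decimal)
Compute 9970 - 2642 = 7328
7328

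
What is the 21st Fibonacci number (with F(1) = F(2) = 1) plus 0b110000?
The 21st Fibonacci number (with F(1) = F(2) = 1) = 10946
Convert 0b110000 (binary) → 32 + 16 = 48 (decimal)
Compute 10946 + 48 = 10994
10994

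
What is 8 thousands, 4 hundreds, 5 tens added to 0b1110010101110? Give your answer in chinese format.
Convert 8 thousands, 4 hundreds, 5 tens (place-value notation) → 8×1000 + 4×100 + 5×10 = 8450 (decimal)
Convert 0b1110010101110 (binary) → 4096 + 2048 + 1024 + 128 + 32 + 8 + 4 + 2 = 7342 (decimal)
Compute 8450 + 7342 = 15792
Convert 15792 (decimal) → 15792 = 1×10000 + 5×1000 + 7×100 + 9×10 + 2 → 一万五千七百九十二 (Chinese numeral)
一万五千七百九十二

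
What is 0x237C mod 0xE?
Convert 0x237C (hexadecimal) → 2×4096 + 3×256 + 7×16 + 12 = 9084 (decimal)
Convert 0xE (hexadecimal) → 14 (decimal)
Compute 9084 mod 14 = 12
12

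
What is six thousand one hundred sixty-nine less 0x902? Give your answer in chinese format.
Convert six thousand one hundred sixty-nine (English words) → 6×1000 + 1×100 + 69 = 6169 (decimal)
Convert 0x902 (hexadecimal) → 9×256 + 2 = 2306 (decimal)
Compute 6169 - 2306 = 3863
Convert 3863 (decimal) → 3863 = 3×1000 + 8×100 + 6×10 + 3 → 三千八百六十三 (Chinese numeral)
三千八百六十三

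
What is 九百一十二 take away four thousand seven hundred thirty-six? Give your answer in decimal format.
Convert 九百一十二 (Chinese numeral) → 9×100 + 1×10 + 2 = 912 (decimal)
Convert four thousand seven hundred thirty-six (English words) → 4×1000 + 7×100 + 36 = 4736 (decimal)
Compute 912 - 4736 = -3824
-3824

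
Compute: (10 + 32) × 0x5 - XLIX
Convert 0x5 (hexadecimal) → 5 (decimal)
Convert XLIX (Roman numeral) → 40 + 9 = 49 (decimal)
Expression in decimal: (10 + 32) × 5 - 49
Parentheses first: 10 + 32 = 42
Multiply: 42 × 5 = 210
Subtract: 210 - 49 = 161
161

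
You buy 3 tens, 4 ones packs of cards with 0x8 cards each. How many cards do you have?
Convert 0x8 (hexadecimal) → 8 (decimal)
Convert 3 tens, 4 ones (place-value notation) → 3×10 + 4 = 34 (decimal)
Compute 8 × 34 = 272
272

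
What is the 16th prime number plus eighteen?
The 16th prime number = 53
Convert eighteen (English words) → 18 (decimal)
Compute 53 + 18 = 71
71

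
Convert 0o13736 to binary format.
Convert 0o13736 (octal) → 1×4096 + 3×512 + 7×64 + 3×8 + 6 = 6110 (decimal)
Convert 6110 (decimal) → 6110 = 4096 + 1024 + 512 + 256 + 128 + 64 + 16 + 8 + 4 + 2 → 0b1011111011110 (binary)
0b1011111011110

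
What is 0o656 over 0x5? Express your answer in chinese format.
Convert 0o656 (octal) → 6×64 + 5×8 + 6 = 430 (decimal)
Convert 0x5 (hexadecimal) → 5 (decimal)
Compute 430 ÷ 5 = 86
Convert 86 (decimal) → 86 = 8×10 + 6 → 八十六 (Chinese numeral)
八十六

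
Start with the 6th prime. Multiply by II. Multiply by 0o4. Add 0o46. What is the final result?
Convert the 6th prime (prime index) → 13 (decimal)
Start: 13
Convert II (Roman numeral) → 1 + 1 = 2 (decimal)
13 × 2 = 26
Convert 0o4 (octal) → 4 (decimal)
26 × 4 = 104
Convert 0o46 (octal) → 4×8 + 6 = 38 (decimal)
104 + 38 = 142
142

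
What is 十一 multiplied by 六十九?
Convert 十一 (Chinese numeral) → 1×10 + 1 = 11 (decimal)
Convert 六十九 (Chinese numeral) → 6×10 + 9 = 69 (decimal)
Compute 11 × 69 = 759
759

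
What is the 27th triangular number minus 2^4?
The 27th triangular number = 27×28/2 = 378
Convert 2^4 (power) → 16 (decimal)
Compute 378 - 16 = 362
362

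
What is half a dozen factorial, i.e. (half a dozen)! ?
Convert half a dozen (colloquial) → 6 (decimal)
Compute 6! = 720
720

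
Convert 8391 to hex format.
Convert 8391 (decimal) → 8391 = 2×4096 + 12×16 + 7 → 0x20C7 (hexadecimal)
0x20C7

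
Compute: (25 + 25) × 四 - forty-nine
Convert 四 (Chinese numeral) → 4 (decimal)
Convert forty-nine (English words) → 49 (decimal)
Expression in decimal: (25 + 25) × 4 - 49
Parentheses first: 25 + 25 = 50
Multiply: 50 × 4 = 200
Subtract: 200 - 49 = 151
151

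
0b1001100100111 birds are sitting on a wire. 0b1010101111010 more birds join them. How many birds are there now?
Convert 0b1001100100111 (binary) → 4096 + 512 + 256 + 32 + 4 + 2 + 1 = 4903 (decimal)
Convert 0b1010101111010 (binary) → 4096 + 1024 + 256 + 64 + 32 + 16 + 8 + 2 = 5498 (decimal)
Compute 4903 + 5498 = 10401
10401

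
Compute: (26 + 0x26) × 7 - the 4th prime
Convert 0x26 (hexadecimal) → 2×16 + 6 = 38 (decimal)
Convert the 4th prime (prime index) → 7 (decimal)
Expression in decimal: (26 + 38) × 7 - 7
Parentheses first: 26 + 38 = 64
Multiply: 64 × 7 = 448
Subtract: 448 - 7 = 441
441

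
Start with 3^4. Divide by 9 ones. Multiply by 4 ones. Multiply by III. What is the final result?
Convert 3^4 (power) → 81 (decimal)
Start: 81
Convert 9 ones (place-value notation) → 9 (decimal)
81 ÷ 9 = 9
Convert 4 ones (place-value notation) → 4 (decimal)
9 × 4 = 36
Convert III (Roman numeral) → 1 + 1 + 1 = 3 (decimal)
36 × 3 = 108
108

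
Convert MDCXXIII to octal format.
Convert MDCXXIII (Roman numeral) → 1000 + 500 + 100 + 10 + 10 + 1 + 1 + 1 = 1623 (decimal)
Convert 1623 (decimal) → 1623 = 3×512 + 1×64 + 2×8 + 7 → 0o3127 (octal)
0o3127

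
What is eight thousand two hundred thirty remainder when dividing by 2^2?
Convert eight thousand two hundred thirty (English words) → 8×1000 + 2×100 + 30 = 8230 (decimal)
Convert 2^2 (power) → 4 (decimal)
Compute 8230 mod 4 = 2
2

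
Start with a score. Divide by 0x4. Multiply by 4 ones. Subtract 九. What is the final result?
Convert a score (colloquial) → 20 (decimal)
Start: 20
Convert 0x4 (hexadecimal) → 4 (decimal)
20 ÷ 4 = 5
Convert 4 ones (place-value notation) → 4 (decimal)
5 × 4 = 20
Convert 九 (Chinese numeral) → 9 (decimal)
20 - 9 = 11
11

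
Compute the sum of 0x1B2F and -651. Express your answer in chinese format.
Convert 0x1B2F (hexadecimal) → 1×4096 + 11×256 + 2×16 + 15 = 6959 (decimal)
Compute 6959 + -651 = 6308
Convert 6308 (decimal) → 6308 = 6×1000 + 3×100 + 8 → 六千三百零八 (Chinese numeral)
六千三百零八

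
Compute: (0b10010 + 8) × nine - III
Convert 0b10010 (binary) → 16 + 2 = 18 (decimal)
Convert nine (English words) → 9 (decimal)
Convert III (Roman numeral) → 1 + 1 + 1 = 3 (decimal)
Expression in decimal: (18 + 8) × 9 - 3
Parentheses first: 18 + 8 = 26
Multiply: 26 × 9 = 234
Subtract: 234 - 3 = 231
231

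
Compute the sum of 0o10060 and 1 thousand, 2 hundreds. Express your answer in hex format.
Convert 0o10060 (octal) → 1×4096 + 6×8 = 4144 (decimal)
Convert 1 thousand, 2 hundreds (place-value notation) → 1×1000 + 2×100 = 1200 (decimal)
Compute 4144 + 1200 = 5344
Convert 5344 (decimal) → 5344 = 1×4096 + 4×256 + 14×16 → 0x14E0 (hexadecimal)
0x14E0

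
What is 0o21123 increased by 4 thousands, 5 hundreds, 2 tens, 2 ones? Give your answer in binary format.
Convert 0o21123 (octal) → 2×4096 + 1×512 + 1×64 + 2×8 + 3 = 8787 (decimal)
Convert 4 thousands, 5 hundreds, 2 tens, 2 ones (place-value notation) → 4×1000 + 5×100 + 2×10 + 2 = 4522 (decimal)
Compute 8787 + 4522 = 13309
Convert 13309 (decimal) → 13309 = 8192 + 4096 + 512 + 256 + 128 + 64 + 32 + 16 + 8 + 4 + 1 → 0b11001111111101 (binary)
0b11001111111101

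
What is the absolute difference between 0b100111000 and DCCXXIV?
Convert 0b100111000 (binary) → 256 + 32 + 16 + 8 = 312 (decimal)
Convert DCCXXIV (Roman numeral) → 500 + 100 + 100 + 10 + 10 + 4 = 724 (decimal)
Compute |312 - 724| = 412
412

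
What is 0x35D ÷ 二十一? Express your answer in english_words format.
Convert 0x35D (hexadecimal) → 3×256 + 5×16 + 13 = 861 (decimal)
Convert 二十一 (Chinese numeral) → 2×10 + 1 = 21 (decimal)
Compute 861 ÷ 21 = 41
Convert 41 (decimal) → forty-one (English words)
forty-one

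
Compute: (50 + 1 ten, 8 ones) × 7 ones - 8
Convert 1 ten, 8 ones (place-value notation) → 1×10 + 8 = 18 (decimal)
Convert 7 ones (place-value notation) → 7 (decimal)
Expression in decimal: (50 + 18) × 7 - 8
Parentheses first: 50 + 18 = 68
Multiply: 68 × 7 = 476
Subtract: 476 - 8 = 468
468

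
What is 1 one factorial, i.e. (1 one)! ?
Convert 1 one (place-value notation) → 1 (decimal)
Compute 1! = 1
1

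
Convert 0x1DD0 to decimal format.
Convert 0x1DD0 (hexadecimal) → 1×4096 + 13×256 + 13×16 = 7632 (decimal)
7632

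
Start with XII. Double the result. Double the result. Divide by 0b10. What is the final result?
Convert XII (Roman numeral) → 10 + 1 + 1 = 12 (decimal)
Start: 12
12 × 2 = 24
24 × 2 = 48
Convert 0b10 (binary) → 2 (decimal)
48 ÷ 2 = 24
24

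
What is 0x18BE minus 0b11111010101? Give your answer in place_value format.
Convert 0x18BE (hexadecimal) → 1×4096 + 8×256 + 11×16 + 14 = 6334 (decimal)
Convert 0b11111010101 (binary) → 1024 + 512 + 256 + 128 + 64 + 16 + 4 + 1 = 2005 (decimal)
Compute 6334 - 2005 = 4329
Convert 4329 (decimal) → 4329 = 4×1000 + 3×100 + 2×10 + 9 → 4 thousands, 3 hundreds, 2 tens, 9 ones (place-value notation)
4 thousands, 3 hundreds, 2 tens, 9 ones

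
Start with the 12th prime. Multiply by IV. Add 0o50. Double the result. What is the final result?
Convert the 12th prime (prime index) → 37 (decimal)
Start: 37
Convert IV (Roman numeral) → 4 (decimal)
37 × 4 = 148
Convert 0o50 (octal) → 5×8 = 40 (decimal)
148 + 40 = 188
188 × 2 = 376
376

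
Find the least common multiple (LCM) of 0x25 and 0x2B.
Convert 0x25 (hexadecimal) → 2×16 + 5 = 37 (decimal)
Convert 0x2B (hexadecimal) → 2×16 + 11 = 43 (decimal)
Compute lcm(37, 43) = 1591
1591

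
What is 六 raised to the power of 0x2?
Convert 六 (Chinese numeral) → 6 (decimal)
Convert 0x2 (hexadecimal) → 2 (decimal)
Compute 6 ^ 2 = 36
36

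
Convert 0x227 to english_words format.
Convert 0x227 (hexadecimal) → 2×256 + 2×16 + 7 = 551 (decimal)
Convert 551 (decimal) → 551 = 5×100 + 51 → five hundred fifty-one (English words)
five hundred fifty-one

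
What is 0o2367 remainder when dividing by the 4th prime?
Convert 0o2367 (octal) → 2×512 + 3×64 + 6×8 + 7 = 1271 (decimal)
Convert the 4th prime (prime index) → 7 (decimal)
Compute 1271 mod 7 = 4
4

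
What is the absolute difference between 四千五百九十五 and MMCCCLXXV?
Convert 四千五百九十五 (Chinese numeral) → 4×1000 + 5×100 + 9×10 + 5 = 4595 (decimal)
Convert MMCCCLXXV (Roman numeral) → 1000 + 1000 + 100 + 100 + 100 + 50 + 10 + 10 + 5 = 2375 (decimal)
Compute |4595 - 2375| = 2220
2220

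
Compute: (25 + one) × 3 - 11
Convert one (English words) → 1 (decimal)
Expression in decimal: (25 + 1) × 3 - 11
Parentheses first: 25 + 1 = 26
Multiply: 26 × 3 = 78
Subtract: 78 - 11 = 67
67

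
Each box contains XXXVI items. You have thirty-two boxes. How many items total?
Convert XXXVI (Roman numeral) → 10 + 10 + 10 + 5 + 1 = 36 (decimal)
Convert thirty-two (English words) → 32 (decimal)
Compute 36 × 32 = 1152
1152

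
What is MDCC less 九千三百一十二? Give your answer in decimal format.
Convert MDCC (Roman numeral) → 1000 + 500 + 100 + 100 = 1700 (decimal)
Convert 九千三百一十二 (Chinese numeral) → 9×1000 + 3×100 + 1×10 + 2 = 9312 (decimal)
Compute 1700 - 9312 = -7612
-7612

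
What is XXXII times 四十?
Convert XXXII (Roman numeral) → 10 + 10 + 10 + 1 + 1 = 32 (decimal)
Convert 四十 (Chinese numeral) → 4×10 = 40 (decimal)
Compute 32 × 40 = 1280
1280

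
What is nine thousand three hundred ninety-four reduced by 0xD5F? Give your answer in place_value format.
Convert nine thousand three hundred ninety-four (English words) → 9×1000 + 3×100 + 94 = 9394 (decimal)
Convert 0xD5F (hexadecimal) → 13×256 + 5×16 + 15 = 3423 (decimal)
Compute 9394 - 3423 = 5971
Convert 5971 (decimal) → 5971 = 5×1000 + 9×100 + 7×10 + 1 → 5 thousands, 9 hundreds, 7 tens, 1 one (place-value notation)
5 thousands, 9 hundreds, 7 tens, 1 one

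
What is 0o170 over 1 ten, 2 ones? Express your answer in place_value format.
Convert 0o170 (octal) → 1×64 + 7×8 = 120 (decimal)
Convert 1 ten, 2 ones (place-value notation) → 1×10 + 2 = 12 (decimal)
Compute 120 ÷ 12 = 10
Convert 10 (decimal) → 10 = 1×10 → 1 ten (place-value notation)
1 ten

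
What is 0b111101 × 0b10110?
Convert 0b111101 (binary) → 32 + 16 + 8 + 4 + 1 = 61 (decimal)
Convert 0b10110 (binary) → 16 + 4 + 2 = 22 (decimal)
Compute 61 × 22 = 1342
1342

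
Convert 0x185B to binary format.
Convert 0x185B (hexadecimal) → 1×4096 + 8×256 + 5×16 + 11 = 6235 (decimal)
Convert 6235 (decimal) → 6235 = 4096 + 2048 + 64 + 16 + 8 + 2 + 1 → 0b1100001011011 (binary)
0b1100001011011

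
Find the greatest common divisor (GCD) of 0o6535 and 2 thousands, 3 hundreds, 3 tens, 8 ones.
Convert 0o6535 (octal) → 6×512 + 5×64 + 3×8 + 5 = 3421 (decimal)
Convert 2 thousands, 3 hundreds, 3 tens, 8 ones (place-value notation) → 2×1000 + 3×100 + 3×10 + 8 = 2338 (decimal)
Compute gcd(3421, 2338) = 1
1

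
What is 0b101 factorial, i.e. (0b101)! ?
Convert 0b101 (binary) → 4 + 1 = 5 (decimal)
Compute 5! = 120
120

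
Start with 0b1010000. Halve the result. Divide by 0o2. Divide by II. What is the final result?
Convert 0b1010000 (binary) → 64 + 16 = 80 (decimal)
Start: 80
80 ÷ 2 = 40
Convert 0o2 (octal) → 2 (decimal)
40 ÷ 2 = 20
Convert II (Roman numeral) → 1 + 1 = 2 (decimal)
20 ÷ 2 = 10
10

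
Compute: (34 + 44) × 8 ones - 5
Convert 8 ones (place-value notation) → 8 (decimal)
Expression in decimal: (34 + 44) × 8 - 5
Parentheses first: 34 + 44 = 78
Multiply: 78 × 8 = 624
Subtract: 624 - 5 = 619
619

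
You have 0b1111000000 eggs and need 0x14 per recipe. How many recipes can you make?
Convert 0b1111000000 (binary) → 512 + 256 + 128 + 64 = 960 (decimal)
Convert 0x14 (hexadecimal) → 1×16 + 4 = 20 (decimal)
Compute 960 ÷ 20 = 48
48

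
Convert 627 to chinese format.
Convert 627 (decimal) → 627 = 6×100 + 2×10 + 7 → 六百二十七 (Chinese numeral)
六百二十七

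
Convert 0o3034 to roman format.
Convert 0o3034 (octal) → 3×512 + 3×8 + 4 = 1564 (decimal)
Convert 1564 (decimal) → 1564 = 1000 + 500 + 50 + 10 + 4 → MDLXIV (Roman numeral)
MDLXIV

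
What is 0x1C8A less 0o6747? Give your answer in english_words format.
Convert 0x1C8A (hexadecimal) → 1×4096 + 12×256 + 8×16 + 10 = 7306 (decimal)
Convert 0o6747 (octal) → 6×512 + 7×64 + 4×8 + 7 = 3559 (decimal)
Compute 7306 - 3559 = 3747
Convert 3747 (decimal) → 3747 = 3×1000 + 7×100 + 47 → three thousand seven hundred forty-seven (English words)
three thousand seven hundred forty-seven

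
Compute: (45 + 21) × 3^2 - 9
Convert 3^2 (power) → 9 (decimal)
Expression in decimal: (45 + 21) × 9 - 9
Parentheses first: 45 + 21 = 66
Multiply: 66 × 9 = 594
Subtract: 594 - 9 = 585
585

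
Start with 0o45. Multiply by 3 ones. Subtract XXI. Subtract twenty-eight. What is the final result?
Convert 0o45 (octal) → 4×8 + 5 = 37 (decimal)
Start: 37
Convert 3 ones (place-value notation) → 3 (decimal)
37 × 3 = 111
Convert XXI (Roman numeral) → 10 + 10 + 1 = 21 (decimal)
111 - 21 = 90
Convert twenty-eight (English words) → 28 (decimal)
90 - 28 = 62
62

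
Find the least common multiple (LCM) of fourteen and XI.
Convert fourteen (English words) → 14 (decimal)
Convert XI (Roman numeral) → 10 + 1 = 11 (decimal)
Compute lcm(14, 11) = 154
154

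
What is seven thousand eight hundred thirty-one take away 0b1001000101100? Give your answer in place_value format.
Convert seven thousand eight hundred thirty-one (English words) → 7×1000 + 8×100 + 31 = 7831 (decimal)
Convert 0b1001000101100 (binary) → 4096 + 512 + 32 + 8 + 4 = 4652 (decimal)
Compute 7831 - 4652 = 3179
Convert 3179 (decimal) → 3179 = 3×1000 + 1×100 + 7×10 + 9 → 3 thousands, 1 hundred, 7 tens, 9 ones (place-value notation)
3 thousands, 1 hundred, 7 tens, 9 ones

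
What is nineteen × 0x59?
Convert nineteen (English words) → 19 (decimal)
Convert 0x59 (hexadecimal) → 5×16 + 9 = 89 (decimal)
Compute 19 × 89 = 1691
1691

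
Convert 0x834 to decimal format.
Convert 0x834 (hexadecimal) → 8×256 + 3×16 + 4 = 2100 (decimal)
2100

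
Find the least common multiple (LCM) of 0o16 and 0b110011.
Convert 0o16 (octal) → 1×8 + 6 = 14 (decimal)
Convert 0b110011 (binary) → 32 + 16 + 2 + 1 = 51 (decimal)
Compute lcm(14, 51) = 714
714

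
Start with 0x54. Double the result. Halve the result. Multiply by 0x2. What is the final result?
Convert 0x54 (hexadecimal) → 5×16 + 4 = 84 (decimal)
Start: 84
84 × 2 = 168
168 ÷ 2 = 84
Convert 0x2 (hexadecimal) → 2 (decimal)
84 × 2 = 168
168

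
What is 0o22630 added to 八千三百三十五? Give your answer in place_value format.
Convert 0o22630 (octal) → 2×4096 + 2×512 + 6×64 + 3×8 = 9624 (decimal)
Convert 八千三百三十五 (Chinese numeral) → 8×1000 + 3×100 + 3×10 + 5 = 8335 (decimal)
Compute 9624 + 8335 = 17959
Convert 17959 (decimal) → 17959 = 17×1000 + 9×100 + 5×10 + 9 → 17 thousands, 9 hundreds, 5 tens, 9 ones (place-value notation)
17 thousands, 9 hundreds, 5 tens, 9 ones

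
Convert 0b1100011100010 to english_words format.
Convert 0b1100011100010 (binary) → 4096 + 2048 + 128 + 64 + 32 + 2 = 6370 (decimal)
Convert 6370 (decimal) → 6370 = 6×1000 + 3×100 + 70 → six thousand three hundred seventy (English words)
six thousand three hundred seventy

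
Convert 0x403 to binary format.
Convert 0x403 (hexadecimal) → 4×256 + 3 = 1027 (decimal)
Convert 1027 (decimal) → 1027 = 1024 + 2 + 1 → 0b10000000011 (binary)
0b10000000011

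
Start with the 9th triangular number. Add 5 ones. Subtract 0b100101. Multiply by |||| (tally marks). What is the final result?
Convert the 9th triangular number (triangular index) → 9×10/2 = 45 (decimal)
Start: 45
Convert 5 ones (place-value notation) → 5 (decimal)
45 + 5 = 50
Convert 0b100101 (binary) → 32 + 4 + 1 = 37 (decimal)
50 - 37 = 13
Convert |||| (tally marks) → 4 (decimal)
13 × 4 = 52
52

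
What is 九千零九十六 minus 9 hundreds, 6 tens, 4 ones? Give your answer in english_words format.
Convert 九千零九十六 (Chinese numeral) → 9×1000 + 9×10 + 6 = 9096 (decimal)
Convert 9 hundreds, 6 tens, 4 ones (place-value notation) → 9×100 + 6×10 + 4 = 964 (decimal)
Compute 9096 - 964 = 8132
Convert 8132 (decimal) → 8132 = 8×1000 + 1×100 + 32 → eight thousand one hundred thirty-two (English words)
eight thousand one hundred thirty-two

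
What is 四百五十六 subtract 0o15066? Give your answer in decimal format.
Convert 四百五十六 (Chinese numeral) → 4×100 + 5×10 + 6 = 456 (decimal)
Convert 0o15066 (octal) → 1×4096 + 5×512 + 6×8 + 6 = 6710 (decimal)
Compute 456 - 6710 = -6254
-6254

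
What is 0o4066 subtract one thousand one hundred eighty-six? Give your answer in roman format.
Convert 0o4066 (octal) → 4×512 + 6×8 + 6 = 2102 (decimal)
Convert one thousand one hundred eighty-six (English words) → 1×1000 + 1×100 + 86 = 1186 (decimal)
Compute 2102 - 1186 = 916
Convert 916 (decimal) → 916 = 900 + 10 + 5 + 1 → CMXVI (Roman numeral)
CMXVI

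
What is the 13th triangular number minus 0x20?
The 13th triangular number = 13×14/2 = 91
Convert 0x20 (hexadecimal) → 2×16 = 32 (decimal)
Compute 91 - 32 = 59
59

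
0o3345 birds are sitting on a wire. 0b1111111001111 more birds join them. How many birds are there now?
Convert 0o3345 (octal) → 3×512 + 3×64 + 4×8 + 5 = 1765 (decimal)
Convert 0b1111111001111 (binary) → 4096 + 2048 + 1024 + 512 + 256 + 128 + 64 + 8 + 4 + 2 + 1 = 8143 (decimal)
Compute 1765 + 8143 = 9908
9908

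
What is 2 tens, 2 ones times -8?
Convert 2 tens, 2 ones (place-value notation) → 2×10 + 2 = 22 (decimal)
Compute 22 × -8 = -176
-176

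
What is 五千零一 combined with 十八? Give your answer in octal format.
Convert 五千零一 (Chinese numeral) → 5×1000 + 1 = 5001 (decimal)
Convert 十八 (Chinese numeral) → 1×10 + 8 = 18 (decimal)
Compute 5001 + 18 = 5019
Convert 5019 (decimal) → 5019 = 1×4096 + 1×512 + 6×64 + 3×8 + 3 → 0o11633 (octal)
0o11633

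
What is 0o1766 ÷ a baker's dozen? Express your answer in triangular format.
Convert 0o1766 (octal) → 1×512 + 7×64 + 6×8 + 6 = 1014 (decimal)
Convert a baker's dozen (colloquial) → 13 (decimal)
Compute 1014 ÷ 13 = 78
Convert 78 (decimal) → 78 = 12×13/2 → the 12th triangular number (triangular index)
the 12th triangular number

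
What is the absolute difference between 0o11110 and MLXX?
Convert 0o11110 (octal) → 1×4096 + 1×512 + 1×64 + 1×8 = 4680 (decimal)
Convert MLXX (Roman numeral) → 1000 + 50 + 10 + 10 = 1070 (decimal)
Compute |4680 - 1070| = 3610
3610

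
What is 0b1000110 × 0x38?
Convert 0b1000110 (binary) → 64 + 4 + 2 = 70 (decimal)
Convert 0x38 (hexadecimal) → 3×16 + 8 = 56 (decimal)
Compute 70 × 56 = 3920
3920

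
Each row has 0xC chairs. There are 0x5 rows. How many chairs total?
Convert 0xC (hexadecimal) → 12 (decimal)
Convert 0x5 (hexadecimal) → 5 (decimal)
Compute 12 × 5 = 60
60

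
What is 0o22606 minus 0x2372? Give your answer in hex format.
Convert 0o22606 (octal) → 2×4096 + 2×512 + 6×64 + 6 = 9606 (decimal)
Convert 0x2372 (hexadecimal) → 2×4096 + 3×256 + 7×16 + 2 = 9074 (decimal)
Compute 9606 - 9074 = 532
Convert 532 (decimal) → 532 = 2×256 + 1×16 + 4 → 0x214 (hexadecimal)
0x214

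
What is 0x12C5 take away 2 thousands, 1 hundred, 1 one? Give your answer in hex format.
Convert 0x12C5 (hexadecimal) → 1×4096 + 2×256 + 12×16 + 5 = 4805 (decimal)
Convert 2 thousands, 1 hundred, 1 one (place-value notation) → 2×1000 + 1×100 + 1 = 2101 (decimal)
Compute 4805 - 2101 = 2704
Convert 2704 (decimal) → 2704 = 10×256 + 9×16 → 0xA90 (hexadecimal)
0xA90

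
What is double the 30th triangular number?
The 30th triangular number = 30×31/2 = 465
Compute 465 × 2 = 930
930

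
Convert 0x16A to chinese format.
Convert 0x16A (hexadecimal) → 1×256 + 6×16 + 10 = 362 (decimal)
Convert 362 (decimal) → 362 = 3×100 + 6×10 + 2 → 三百六十二 (Chinese numeral)
三百六十二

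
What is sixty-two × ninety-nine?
Convert sixty-two (English words) → 62 (decimal)
Convert ninety-nine (English words) → 99 (decimal)
Compute 62 × 99 = 6138
6138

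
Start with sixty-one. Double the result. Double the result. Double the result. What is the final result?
Convert sixty-one (English words) → 61 (decimal)
Start: 61
61 × 2 = 122
122 × 2 = 244
244 × 2 = 488
488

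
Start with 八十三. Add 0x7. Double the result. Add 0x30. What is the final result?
Convert 八十三 (Chinese numeral) → 8×10 + 3 = 83 (decimal)
Start: 83
Convert 0x7 (hexadecimal) → 7 (decimal)
83 + 7 = 90
90 × 2 = 180
Convert 0x30 (hexadecimal) → 3×16 = 48 (decimal)
180 + 48 = 228
228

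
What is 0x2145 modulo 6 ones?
Convert 0x2145 (hexadecimal) → 2×4096 + 1×256 + 4×16 + 5 = 8517 (decimal)
Convert 6 ones (place-value notation) → 6 (decimal)
Compute 8517 mod 6 = 3
3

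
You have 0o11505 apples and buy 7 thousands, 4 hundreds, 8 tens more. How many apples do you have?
Convert 0o11505 (octal) → 1×4096 + 1×512 + 5×64 + 5 = 4933 (decimal)
Convert 7 thousands, 4 hundreds, 8 tens (place-value notation) → 7×1000 + 4×100 + 8×10 = 7480 (decimal)
Compute 4933 + 7480 = 12413
12413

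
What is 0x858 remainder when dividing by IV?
Convert 0x858 (hexadecimal) → 8×256 + 5×16 + 8 = 2136 (decimal)
Convert IV (Roman numeral) → 4 (decimal)
Compute 2136 mod 4 = 0
0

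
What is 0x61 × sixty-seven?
Convert 0x61 (hexadecimal) → 6×16 + 1 = 97 (decimal)
Convert sixty-seven (English words) → 67 (decimal)
Compute 97 × 67 = 6499
6499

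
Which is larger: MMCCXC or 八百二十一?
Convert MMCCXC (Roman numeral) → 1000 + 1000 + 100 + 100 + 90 = 2290 (decimal)
Convert 八百二十一 (Chinese numeral) → 8×100 + 2×10 + 1 = 821 (decimal)
Compare 2290 vs 821: larger = 2290
2290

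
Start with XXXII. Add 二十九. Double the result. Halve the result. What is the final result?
Convert XXXII (Roman numeral) → 10 + 10 + 10 + 1 + 1 = 32 (decimal)
Start: 32
Convert 二十九 (Chinese numeral) → 2×10 + 9 = 29 (decimal)
32 + 29 = 61
61 × 2 = 122
122 ÷ 2 = 61
61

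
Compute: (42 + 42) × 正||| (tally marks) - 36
Convert 正||| (tally marks) → 5 + 3 = 8 (decimal)
Expression in decimal: (42 + 42) × 8 - 36
Parentheses first: 42 + 42 = 84
Multiply: 84 × 8 = 672
Subtract: 672 - 36 = 636
636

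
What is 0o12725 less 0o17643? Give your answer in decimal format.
Convert 0o12725 (octal) → 1×4096 + 2×512 + 7×64 + 2×8 + 5 = 5589 (decimal)
Convert 0o17643 (octal) → 1×4096 + 7×512 + 6×64 + 4×8 + 3 = 8099 (decimal)
Compute 5589 - 8099 = -2510
-2510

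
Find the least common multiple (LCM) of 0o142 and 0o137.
Convert 0o142 (octal) → 1×64 + 4×8 + 2 = 98 (decimal)
Convert 0o137 (octal) → 1×64 + 3×8 + 7 = 95 (decimal)
Compute lcm(98, 95) = 9310
9310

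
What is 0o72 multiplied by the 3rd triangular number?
Convert 0o72 (octal) → 7×8 + 2 = 58 (decimal)
Convert the 3rd triangular number (triangular index) → 3×4/2 = 6 (decimal)
Compute 58 × 6 = 348
348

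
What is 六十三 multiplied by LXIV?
Convert 六十三 (Chinese numeral) → 6×10 + 3 = 63 (decimal)
Convert LXIV (Roman numeral) → 50 + 10 + 4 = 64 (decimal)
Compute 63 × 64 = 4032
4032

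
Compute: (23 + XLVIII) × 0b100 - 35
Convert XLVIII (Roman numeral) → 40 + 5 + 1 + 1 + 1 = 48 (decimal)
Convert 0b100 (binary) → 4 (decimal)
Expression in decimal: (23 + 48) × 4 - 35
Parentheses first: 23 + 48 = 71
Multiply: 71 × 4 = 284
Subtract: 284 - 35 = 249
249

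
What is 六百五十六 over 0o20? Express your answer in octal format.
Convert 六百五十六 (Chinese numeral) → 6×100 + 5×10 + 6 = 656 (decimal)
Convert 0o20 (octal) → 2×8 = 16 (decimal)
Compute 656 ÷ 16 = 41
Convert 41 (decimal) → 41 = 5×8 + 1 → 0o51 (octal)
0o51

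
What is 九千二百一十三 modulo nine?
Convert 九千二百一十三 (Chinese numeral) → 9×1000 + 2×100 + 1×10 + 3 = 9213 (decimal)
Convert nine (English words) → 9 (decimal)
Compute 9213 mod 9 = 6
6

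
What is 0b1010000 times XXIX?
Convert 0b1010000 (binary) → 64 + 16 = 80 (decimal)
Convert XXIX (Roman numeral) → 10 + 10 + 9 = 29 (decimal)
Compute 80 × 29 = 2320
2320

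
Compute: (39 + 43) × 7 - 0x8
Convert 0x8 (hexadecimal) → 8 (decimal)
Expression in decimal: (39 + 43) × 7 - 8
Parentheses first: 39 + 43 = 82
Multiply: 82 × 7 = 574
Subtract: 574 - 8 = 566
566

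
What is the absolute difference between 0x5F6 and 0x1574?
Convert 0x5F6 (hexadecimal) → 5×256 + 15×16 + 6 = 1526 (decimal)
Convert 0x1574 (hexadecimal) → 1×4096 + 5×256 + 7×16 + 4 = 5492 (decimal)
Compute |1526 - 5492| = 3966
3966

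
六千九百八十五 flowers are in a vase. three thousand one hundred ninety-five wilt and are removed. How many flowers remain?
Convert 六千九百八十五 (Chinese numeral) → 6×1000 + 9×100 + 8×10 + 5 = 6985 (decimal)
Convert three thousand one hundred ninety-five (English words) → 3×1000 + 1×100 + 95 = 3195 (decimal)
Compute 6985 - 3195 = 3790
3790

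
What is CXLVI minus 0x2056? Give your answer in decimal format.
Convert CXLVI (Roman numeral) → 100 + 40 + 5 + 1 = 146 (decimal)
Convert 0x2056 (hexadecimal) → 2×4096 + 5×16 + 6 = 8278 (decimal)
Compute 146 - 8278 = -8132
-8132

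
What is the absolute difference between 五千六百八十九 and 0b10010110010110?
Convert 五千六百八十九 (Chinese numeral) → 5×1000 + 6×100 + 8×10 + 9 = 5689 (decimal)
Convert 0b10010110010110 (binary) → 8192 + 1024 + 256 + 128 + 16 + 4 + 2 = 9622 (decimal)
Compute |5689 - 9622| = 3933
3933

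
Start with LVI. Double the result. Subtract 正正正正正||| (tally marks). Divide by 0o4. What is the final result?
Convert LVI (Roman numeral) → 50 + 5 + 1 = 56 (decimal)
Start: 56
56 × 2 = 112
Convert 正正正正正||| (tally marks) → 5 + 5 + 5 + 5 + 5 + 3 = 28 (decimal)
112 - 28 = 84
Convert 0o4 (octal) → 4 (decimal)
84 ÷ 4 = 21
21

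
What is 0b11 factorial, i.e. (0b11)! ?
Convert 0b11 (binary) → 2 + 1 = 3 (decimal)
Compute 3! = 6
6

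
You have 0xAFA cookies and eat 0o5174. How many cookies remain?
Convert 0xAFA (hexadecimal) → 10×256 + 15×16 + 10 = 2810 (decimal)
Convert 0o5174 (octal) → 5×512 + 1×64 + 7×8 + 4 = 2684 (decimal)
Compute 2810 - 2684 = 126
126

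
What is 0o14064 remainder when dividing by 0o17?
Convert 0o14064 (octal) → 1×4096 + 4×512 + 6×8 + 4 = 6196 (decimal)
Convert 0o17 (octal) → 1×8 + 7 = 15 (decimal)
Compute 6196 mod 15 = 1
1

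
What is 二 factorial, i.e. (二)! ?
Convert 二 (Chinese numeral) → 2 (decimal)
Compute 2! = 2
2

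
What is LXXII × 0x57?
Convert LXXII (Roman numeral) → 50 + 10 + 10 + 1 + 1 = 72 (decimal)
Convert 0x57 (hexadecimal) → 5×16 + 7 = 87 (decimal)
Compute 72 × 87 = 6264
6264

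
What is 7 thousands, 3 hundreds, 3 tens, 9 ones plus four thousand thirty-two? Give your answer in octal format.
Convert 7 thousands, 3 hundreds, 3 tens, 9 ones (place-value notation) → 7×1000 + 3×100 + 3×10 + 9 = 7339 (decimal)
Convert four thousand thirty-two (English words) → 4×1000 + 32 = 4032 (decimal)
Compute 7339 + 4032 = 11371
Convert 11371 (decimal) → 11371 = 2×4096 + 6×512 + 1×64 + 5×8 + 3 → 0o26153 (octal)
0o26153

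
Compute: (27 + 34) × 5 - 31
Parentheses first: 27 + 34 = 61
Multiply: 61 × 5 = 305
Subtract: 305 - 31 = 274
274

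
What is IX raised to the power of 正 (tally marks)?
Convert IX (Roman numeral) → 9 (decimal)
Convert 正 (tally marks) → 5 (decimal)
Compute 9 ^ 5 = 59049
59049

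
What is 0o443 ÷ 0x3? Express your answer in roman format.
Convert 0o443 (octal) → 4×64 + 4×8 + 3 = 291 (decimal)
Convert 0x3 (hexadecimal) → 3 (decimal)
Compute 291 ÷ 3 = 97
Convert 97 (decimal) → 97 = 90 + 5 + 1 + 1 → XCVII (Roman numeral)
XCVII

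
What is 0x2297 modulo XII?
Convert 0x2297 (hexadecimal) → 2×4096 + 2×256 + 9×16 + 7 = 8855 (decimal)
Convert XII (Roman numeral) → 10 + 1 + 1 = 12 (decimal)
Compute 8855 mod 12 = 11
11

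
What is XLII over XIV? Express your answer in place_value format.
Convert XLII (Roman numeral) → 40 + 1 + 1 = 42 (decimal)
Convert XIV (Roman numeral) → 10 + 4 = 14 (decimal)
Compute 42 ÷ 14 = 3
Convert 3 (decimal) → 3 ones (place-value notation)
3 ones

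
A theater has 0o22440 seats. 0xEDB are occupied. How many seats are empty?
Convert 0o22440 (octal) → 2×4096 + 2×512 + 4×64 + 4×8 = 9504 (decimal)
Convert 0xEDB (hexadecimal) → 14×256 + 13×16 + 11 = 3803 (decimal)
Compute 9504 - 3803 = 5701
5701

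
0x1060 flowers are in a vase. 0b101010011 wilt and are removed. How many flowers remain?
Convert 0x1060 (hexadecimal) → 1×4096 + 6×16 = 4192 (decimal)
Convert 0b101010011 (binary) → 256 + 64 + 16 + 2 + 1 = 339 (decimal)
Compute 4192 - 339 = 3853
3853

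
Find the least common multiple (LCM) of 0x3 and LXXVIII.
Convert 0x3 (hexadecimal) → 3 (decimal)
Convert LXXVIII (Roman numeral) → 50 + 10 + 10 + 5 + 1 + 1 + 1 = 78 (decimal)
Compute lcm(3, 78) = 78
78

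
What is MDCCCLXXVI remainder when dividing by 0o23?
Convert MDCCCLXXVI (Roman numeral) → 1000 + 500 + 100 + 100 + 100 + 50 + 10 + 10 + 5 + 1 = 1876 (decimal)
Convert 0o23 (octal) → 2×8 + 3 = 19 (decimal)
Compute 1876 mod 19 = 14
14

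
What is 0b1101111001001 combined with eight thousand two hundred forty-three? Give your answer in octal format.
Convert 0b1101111001001 (binary) → 4096 + 2048 + 512 + 256 + 128 + 64 + 8 + 1 = 7113 (decimal)
Convert eight thousand two hundred forty-three (English words) → 8×1000 + 2×100 + 43 = 8243 (decimal)
Compute 7113 + 8243 = 15356
Convert 15356 (decimal) → 15356 = 3×4096 + 5×512 + 7×64 + 7×8 + 4 → 0o35774 (octal)
0o35774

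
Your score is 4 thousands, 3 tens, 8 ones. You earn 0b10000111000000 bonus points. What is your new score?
Convert 4 thousands, 3 tens, 8 ones (place-value notation) → 4×1000 + 3×10 + 8 = 4038 (decimal)
Convert 0b10000111000000 (binary) → 8192 + 256 + 128 + 64 = 8640 (decimal)
Compute 4038 + 8640 = 12678
12678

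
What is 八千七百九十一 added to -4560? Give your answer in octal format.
Convert 八千七百九十一 (Chinese numeral) → 8×1000 + 7×100 + 9×10 + 1 = 8791 (decimal)
Compute 8791 + -4560 = 4231
Convert 4231 (decimal) → 4231 = 1×4096 + 2×64 + 7 → 0o10207 (octal)
0o10207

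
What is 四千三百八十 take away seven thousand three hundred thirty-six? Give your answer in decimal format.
Convert 四千三百八十 (Chinese numeral) → 4×1000 + 3×100 + 8×10 = 4380 (decimal)
Convert seven thousand three hundred thirty-six (English words) → 7×1000 + 3×100 + 36 = 7336 (decimal)
Compute 4380 - 7336 = -2956
-2956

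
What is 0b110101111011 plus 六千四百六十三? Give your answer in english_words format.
Convert 0b110101111011 (binary) → 2048 + 1024 + 256 + 64 + 32 + 16 + 8 + 2 + 1 = 3451 (decimal)
Convert 六千四百六十三 (Chinese numeral) → 6×1000 + 4×100 + 6×10 + 3 = 6463 (decimal)
Compute 3451 + 6463 = 9914
Convert 9914 (decimal) → 9914 = 9×1000 + 9×100 + 14 → nine thousand nine hundred fourteen (English words)
nine thousand nine hundred fourteen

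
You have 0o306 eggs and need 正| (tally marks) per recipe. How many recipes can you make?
Convert 0o306 (octal) → 3×64 + 6 = 198 (decimal)
Convert 正| (tally marks) → 5 + 1 = 6 (decimal)
Compute 198 ÷ 6 = 33
33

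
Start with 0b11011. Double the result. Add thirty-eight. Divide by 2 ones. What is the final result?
Convert 0b11011 (binary) → 16 + 8 + 2 + 1 = 27 (decimal)
Start: 27
27 × 2 = 54
Convert thirty-eight (English words) → 38 (decimal)
54 + 38 = 92
Convert 2 ones (place-value notation) → 2 (decimal)
92 ÷ 2 = 46
46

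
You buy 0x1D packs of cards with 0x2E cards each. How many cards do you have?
Convert 0x2E (hexadecimal) → 2×16 + 14 = 46 (decimal)
Convert 0x1D (hexadecimal) → 1×16 + 13 = 29 (decimal)
Compute 46 × 29 = 1334
1334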